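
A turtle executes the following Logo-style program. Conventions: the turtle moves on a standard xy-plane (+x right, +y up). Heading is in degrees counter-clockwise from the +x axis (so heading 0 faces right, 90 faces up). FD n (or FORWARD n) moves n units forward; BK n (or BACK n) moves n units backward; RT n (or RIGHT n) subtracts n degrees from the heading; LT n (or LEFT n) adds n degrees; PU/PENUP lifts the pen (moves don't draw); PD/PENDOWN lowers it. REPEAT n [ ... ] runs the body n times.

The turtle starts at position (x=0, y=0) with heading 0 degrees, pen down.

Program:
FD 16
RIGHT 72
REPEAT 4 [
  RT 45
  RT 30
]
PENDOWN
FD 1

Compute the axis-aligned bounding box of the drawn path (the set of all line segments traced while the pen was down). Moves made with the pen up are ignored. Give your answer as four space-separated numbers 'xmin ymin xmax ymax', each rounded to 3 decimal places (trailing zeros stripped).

Answer: 0 -0.208 16.978 0

Derivation:
Executing turtle program step by step:
Start: pos=(0,0), heading=0, pen down
FD 16: (0,0) -> (16,0) [heading=0, draw]
RT 72: heading 0 -> 288
REPEAT 4 [
  -- iteration 1/4 --
  RT 45: heading 288 -> 243
  RT 30: heading 243 -> 213
  -- iteration 2/4 --
  RT 45: heading 213 -> 168
  RT 30: heading 168 -> 138
  -- iteration 3/4 --
  RT 45: heading 138 -> 93
  RT 30: heading 93 -> 63
  -- iteration 4/4 --
  RT 45: heading 63 -> 18
  RT 30: heading 18 -> 348
]
PD: pen down
FD 1: (16,0) -> (16.978,-0.208) [heading=348, draw]
Final: pos=(16.978,-0.208), heading=348, 2 segment(s) drawn

Segment endpoints: x in {0, 16, 16.978}, y in {-0.208, 0}
xmin=0, ymin=-0.208, xmax=16.978, ymax=0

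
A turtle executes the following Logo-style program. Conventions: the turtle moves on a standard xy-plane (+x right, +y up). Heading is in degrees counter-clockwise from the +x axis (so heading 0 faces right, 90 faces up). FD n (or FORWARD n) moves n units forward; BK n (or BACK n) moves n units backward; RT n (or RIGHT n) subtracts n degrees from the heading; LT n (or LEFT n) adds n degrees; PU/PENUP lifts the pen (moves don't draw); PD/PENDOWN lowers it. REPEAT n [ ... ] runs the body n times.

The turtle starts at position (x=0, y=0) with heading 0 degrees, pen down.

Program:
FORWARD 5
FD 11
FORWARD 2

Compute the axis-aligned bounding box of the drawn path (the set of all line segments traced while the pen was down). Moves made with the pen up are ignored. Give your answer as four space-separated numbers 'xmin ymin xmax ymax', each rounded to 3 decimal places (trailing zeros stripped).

Executing turtle program step by step:
Start: pos=(0,0), heading=0, pen down
FD 5: (0,0) -> (5,0) [heading=0, draw]
FD 11: (5,0) -> (16,0) [heading=0, draw]
FD 2: (16,0) -> (18,0) [heading=0, draw]
Final: pos=(18,0), heading=0, 3 segment(s) drawn

Segment endpoints: x in {0, 5, 16, 18}, y in {0}
xmin=0, ymin=0, xmax=18, ymax=0

Answer: 0 0 18 0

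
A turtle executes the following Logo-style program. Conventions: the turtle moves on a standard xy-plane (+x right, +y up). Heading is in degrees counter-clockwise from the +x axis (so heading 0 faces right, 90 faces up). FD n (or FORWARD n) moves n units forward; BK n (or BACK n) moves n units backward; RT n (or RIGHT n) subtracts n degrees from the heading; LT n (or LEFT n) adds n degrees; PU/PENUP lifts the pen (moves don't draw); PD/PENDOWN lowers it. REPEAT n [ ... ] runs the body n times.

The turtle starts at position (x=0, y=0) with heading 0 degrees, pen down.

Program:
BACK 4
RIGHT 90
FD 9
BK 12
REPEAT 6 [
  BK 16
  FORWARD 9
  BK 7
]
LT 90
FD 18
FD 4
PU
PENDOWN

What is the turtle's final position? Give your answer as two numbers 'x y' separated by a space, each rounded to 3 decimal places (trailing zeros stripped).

Executing turtle program step by step:
Start: pos=(0,0), heading=0, pen down
BK 4: (0,0) -> (-4,0) [heading=0, draw]
RT 90: heading 0 -> 270
FD 9: (-4,0) -> (-4,-9) [heading=270, draw]
BK 12: (-4,-9) -> (-4,3) [heading=270, draw]
REPEAT 6 [
  -- iteration 1/6 --
  BK 16: (-4,3) -> (-4,19) [heading=270, draw]
  FD 9: (-4,19) -> (-4,10) [heading=270, draw]
  BK 7: (-4,10) -> (-4,17) [heading=270, draw]
  -- iteration 2/6 --
  BK 16: (-4,17) -> (-4,33) [heading=270, draw]
  FD 9: (-4,33) -> (-4,24) [heading=270, draw]
  BK 7: (-4,24) -> (-4,31) [heading=270, draw]
  -- iteration 3/6 --
  BK 16: (-4,31) -> (-4,47) [heading=270, draw]
  FD 9: (-4,47) -> (-4,38) [heading=270, draw]
  BK 7: (-4,38) -> (-4,45) [heading=270, draw]
  -- iteration 4/6 --
  BK 16: (-4,45) -> (-4,61) [heading=270, draw]
  FD 9: (-4,61) -> (-4,52) [heading=270, draw]
  BK 7: (-4,52) -> (-4,59) [heading=270, draw]
  -- iteration 5/6 --
  BK 16: (-4,59) -> (-4,75) [heading=270, draw]
  FD 9: (-4,75) -> (-4,66) [heading=270, draw]
  BK 7: (-4,66) -> (-4,73) [heading=270, draw]
  -- iteration 6/6 --
  BK 16: (-4,73) -> (-4,89) [heading=270, draw]
  FD 9: (-4,89) -> (-4,80) [heading=270, draw]
  BK 7: (-4,80) -> (-4,87) [heading=270, draw]
]
LT 90: heading 270 -> 0
FD 18: (-4,87) -> (14,87) [heading=0, draw]
FD 4: (14,87) -> (18,87) [heading=0, draw]
PU: pen up
PD: pen down
Final: pos=(18,87), heading=0, 23 segment(s) drawn

Answer: 18 87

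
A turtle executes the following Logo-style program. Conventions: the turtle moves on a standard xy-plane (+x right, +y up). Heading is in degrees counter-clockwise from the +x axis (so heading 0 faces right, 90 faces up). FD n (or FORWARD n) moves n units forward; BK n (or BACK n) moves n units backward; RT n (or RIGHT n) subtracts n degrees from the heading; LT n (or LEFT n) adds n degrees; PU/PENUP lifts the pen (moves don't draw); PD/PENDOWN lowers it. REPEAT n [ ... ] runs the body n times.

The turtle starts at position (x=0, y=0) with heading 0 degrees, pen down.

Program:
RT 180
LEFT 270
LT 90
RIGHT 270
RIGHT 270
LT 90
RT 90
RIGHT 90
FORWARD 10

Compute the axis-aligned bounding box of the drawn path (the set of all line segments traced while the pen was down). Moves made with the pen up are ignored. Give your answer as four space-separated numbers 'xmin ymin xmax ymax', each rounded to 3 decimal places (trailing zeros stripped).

Answer: 0 -10 0 0

Derivation:
Executing turtle program step by step:
Start: pos=(0,0), heading=0, pen down
RT 180: heading 0 -> 180
LT 270: heading 180 -> 90
LT 90: heading 90 -> 180
RT 270: heading 180 -> 270
RT 270: heading 270 -> 0
LT 90: heading 0 -> 90
RT 90: heading 90 -> 0
RT 90: heading 0 -> 270
FD 10: (0,0) -> (0,-10) [heading=270, draw]
Final: pos=(0,-10), heading=270, 1 segment(s) drawn

Segment endpoints: x in {0, 0}, y in {-10, 0}
xmin=0, ymin=-10, xmax=0, ymax=0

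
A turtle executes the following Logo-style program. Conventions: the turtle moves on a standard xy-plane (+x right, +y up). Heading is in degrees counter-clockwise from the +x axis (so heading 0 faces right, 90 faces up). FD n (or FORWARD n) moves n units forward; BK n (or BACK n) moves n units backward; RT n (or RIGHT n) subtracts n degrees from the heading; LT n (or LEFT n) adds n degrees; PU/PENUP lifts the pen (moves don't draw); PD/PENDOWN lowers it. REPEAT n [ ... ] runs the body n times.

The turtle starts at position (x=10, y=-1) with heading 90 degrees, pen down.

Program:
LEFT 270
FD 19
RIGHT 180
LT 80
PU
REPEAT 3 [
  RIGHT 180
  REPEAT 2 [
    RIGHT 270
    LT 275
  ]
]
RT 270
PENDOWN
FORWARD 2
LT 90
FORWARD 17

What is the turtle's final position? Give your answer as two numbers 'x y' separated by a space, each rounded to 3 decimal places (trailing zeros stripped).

Executing turtle program step by step:
Start: pos=(10,-1), heading=90, pen down
LT 270: heading 90 -> 0
FD 19: (10,-1) -> (29,-1) [heading=0, draw]
RT 180: heading 0 -> 180
LT 80: heading 180 -> 260
PU: pen up
REPEAT 3 [
  -- iteration 1/3 --
  RT 180: heading 260 -> 80
  REPEAT 2 [
    -- iteration 1/2 --
    RT 270: heading 80 -> 170
    LT 275: heading 170 -> 85
    -- iteration 2/2 --
    RT 270: heading 85 -> 175
    LT 275: heading 175 -> 90
  ]
  -- iteration 2/3 --
  RT 180: heading 90 -> 270
  REPEAT 2 [
    -- iteration 1/2 --
    RT 270: heading 270 -> 0
    LT 275: heading 0 -> 275
    -- iteration 2/2 --
    RT 270: heading 275 -> 5
    LT 275: heading 5 -> 280
  ]
  -- iteration 3/3 --
  RT 180: heading 280 -> 100
  REPEAT 2 [
    -- iteration 1/2 --
    RT 270: heading 100 -> 190
    LT 275: heading 190 -> 105
    -- iteration 2/2 --
    RT 270: heading 105 -> 195
    LT 275: heading 195 -> 110
  ]
]
RT 270: heading 110 -> 200
PD: pen down
FD 2: (29,-1) -> (27.121,-1.684) [heading=200, draw]
LT 90: heading 200 -> 290
FD 17: (27.121,-1.684) -> (32.935,-17.659) [heading=290, draw]
Final: pos=(32.935,-17.659), heading=290, 3 segment(s) drawn

Answer: 32.935 -17.659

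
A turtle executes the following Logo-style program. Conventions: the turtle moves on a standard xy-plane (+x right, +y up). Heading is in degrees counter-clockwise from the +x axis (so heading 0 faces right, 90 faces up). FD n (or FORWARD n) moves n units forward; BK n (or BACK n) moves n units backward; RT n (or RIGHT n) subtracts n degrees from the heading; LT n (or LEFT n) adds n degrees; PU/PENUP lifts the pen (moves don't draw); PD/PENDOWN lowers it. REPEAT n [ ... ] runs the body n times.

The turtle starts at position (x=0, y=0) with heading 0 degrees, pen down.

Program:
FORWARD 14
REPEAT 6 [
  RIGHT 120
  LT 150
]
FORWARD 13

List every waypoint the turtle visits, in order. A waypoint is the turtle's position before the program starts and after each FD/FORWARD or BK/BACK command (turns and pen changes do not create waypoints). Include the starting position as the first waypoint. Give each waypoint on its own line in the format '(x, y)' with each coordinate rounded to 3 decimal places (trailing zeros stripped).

Answer: (0, 0)
(14, 0)
(1, 0)

Derivation:
Executing turtle program step by step:
Start: pos=(0,0), heading=0, pen down
FD 14: (0,0) -> (14,0) [heading=0, draw]
REPEAT 6 [
  -- iteration 1/6 --
  RT 120: heading 0 -> 240
  LT 150: heading 240 -> 30
  -- iteration 2/6 --
  RT 120: heading 30 -> 270
  LT 150: heading 270 -> 60
  -- iteration 3/6 --
  RT 120: heading 60 -> 300
  LT 150: heading 300 -> 90
  -- iteration 4/6 --
  RT 120: heading 90 -> 330
  LT 150: heading 330 -> 120
  -- iteration 5/6 --
  RT 120: heading 120 -> 0
  LT 150: heading 0 -> 150
  -- iteration 6/6 --
  RT 120: heading 150 -> 30
  LT 150: heading 30 -> 180
]
FD 13: (14,0) -> (1,0) [heading=180, draw]
Final: pos=(1,0), heading=180, 2 segment(s) drawn
Waypoints (3 total):
(0, 0)
(14, 0)
(1, 0)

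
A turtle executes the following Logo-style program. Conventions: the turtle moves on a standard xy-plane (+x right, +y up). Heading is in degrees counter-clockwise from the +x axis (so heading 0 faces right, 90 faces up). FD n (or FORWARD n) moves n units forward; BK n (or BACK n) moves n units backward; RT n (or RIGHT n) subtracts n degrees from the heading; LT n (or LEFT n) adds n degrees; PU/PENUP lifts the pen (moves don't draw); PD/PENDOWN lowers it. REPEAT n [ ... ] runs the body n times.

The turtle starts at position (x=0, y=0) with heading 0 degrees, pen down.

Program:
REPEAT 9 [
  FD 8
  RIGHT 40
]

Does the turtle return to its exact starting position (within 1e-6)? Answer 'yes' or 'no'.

Executing turtle program step by step:
Start: pos=(0,0), heading=0, pen down
REPEAT 9 [
  -- iteration 1/9 --
  FD 8: (0,0) -> (8,0) [heading=0, draw]
  RT 40: heading 0 -> 320
  -- iteration 2/9 --
  FD 8: (8,0) -> (14.128,-5.142) [heading=320, draw]
  RT 40: heading 320 -> 280
  -- iteration 3/9 --
  FD 8: (14.128,-5.142) -> (15.518,-13.021) [heading=280, draw]
  RT 40: heading 280 -> 240
  -- iteration 4/9 --
  FD 8: (15.518,-13.021) -> (11.518,-19.949) [heading=240, draw]
  RT 40: heading 240 -> 200
  -- iteration 5/9 --
  FD 8: (11.518,-19.949) -> (4,-22.685) [heading=200, draw]
  RT 40: heading 200 -> 160
  -- iteration 6/9 --
  FD 8: (4,-22.685) -> (-3.518,-19.949) [heading=160, draw]
  RT 40: heading 160 -> 120
  -- iteration 7/9 --
  FD 8: (-3.518,-19.949) -> (-7.518,-13.021) [heading=120, draw]
  RT 40: heading 120 -> 80
  -- iteration 8/9 --
  FD 8: (-7.518,-13.021) -> (-6.128,-5.142) [heading=80, draw]
  RT 40: heading 80 -> 40
  -- iteration 9/9 --
  FD 8: (-6.128,-5.142) -> (0,0) [heading=40, draw]
  RT 40: heading 40 -> 0
]
Final: pos=(0,0), heading=0, 9 segment(s) drawn

Start position: (0, 0)
Final position: (0, 0)
Distance = 0; < 1e-6 -> CLOSED

Answer: yes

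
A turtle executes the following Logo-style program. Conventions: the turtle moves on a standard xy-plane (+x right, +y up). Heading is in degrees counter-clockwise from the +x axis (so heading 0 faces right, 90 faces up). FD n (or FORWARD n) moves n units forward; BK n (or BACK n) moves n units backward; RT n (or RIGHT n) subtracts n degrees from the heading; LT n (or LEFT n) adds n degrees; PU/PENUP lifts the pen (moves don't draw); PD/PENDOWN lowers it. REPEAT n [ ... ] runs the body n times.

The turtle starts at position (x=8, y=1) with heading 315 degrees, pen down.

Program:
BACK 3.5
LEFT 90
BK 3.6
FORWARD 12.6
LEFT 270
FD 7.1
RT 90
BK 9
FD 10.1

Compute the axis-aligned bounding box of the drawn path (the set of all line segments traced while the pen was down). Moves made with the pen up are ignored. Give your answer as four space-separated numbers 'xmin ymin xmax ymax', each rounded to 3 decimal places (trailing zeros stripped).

Answer: 2.98 0.929 23.274 11.182

Derivation:
Executing turtle program step by step:
Start: pos=(8,1), heading=315, pen down
BK 3.5: (8,1) -> (5.525,3.475) [heading=315, draw]
LT 90: heading 315 -> 45
BK 3.6: (5.525,3.475) -> (2.98,0.929) [heading=45, draw]
FD 12.6: (2.98,0.929) -> (11.889,9.839) [heading=45, draw]
LT 270: heading 45 -> 315
FD 7.1: (11.889,9.839) -> (16.91,4.818) [heading=315, draw]
RT 90: heading 315 -> 225
BK 9: (16.91,4.818) -> (23.274,11.182) [heading=225, draw]
FD 10.1: (23.274,11.182) -> (16.132,4.041) [heading=225, draw]
Final: pos=(16.132,4.041), heading=225, 6 segment(s) drawn

Segment endpoints: x in {2.98, 5.525, 8, 11.889, 16.132, 16.91, 23.274}, y in {0.929, 1, 3.475, 4.041, 4.818, 9.839, 11.182}
xmin=2.98, ymin=0.929, xmax=23.274, ymax=11.182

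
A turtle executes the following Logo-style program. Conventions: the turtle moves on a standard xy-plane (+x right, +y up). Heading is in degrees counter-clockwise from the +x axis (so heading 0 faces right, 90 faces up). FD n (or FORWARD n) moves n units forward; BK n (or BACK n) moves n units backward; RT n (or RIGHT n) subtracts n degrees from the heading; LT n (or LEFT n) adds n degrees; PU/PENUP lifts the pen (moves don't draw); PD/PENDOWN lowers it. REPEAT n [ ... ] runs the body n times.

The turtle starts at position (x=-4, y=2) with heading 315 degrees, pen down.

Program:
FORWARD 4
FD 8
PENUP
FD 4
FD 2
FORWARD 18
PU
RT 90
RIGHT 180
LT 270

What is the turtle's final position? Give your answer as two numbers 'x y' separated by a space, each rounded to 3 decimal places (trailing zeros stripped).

Answer: 21.456 -23.456

Derivation:
Executing turtle program step by step:
Start: pos=(-4,2), heading=315, pen down
FD 4: (-4,2) -> (-1.172,-0.828) [heading=315, draw]
FD 8: (-1.172,-0.828) -> (4.485,-6.485) [heading=315, draw]
PU: pen up
FD 4: (4.485,-6.485) -> (7.314,-9.314) [heading=315, move]
FD 2: (7.314,-9.314) -> (8.728,-10.728) [heading=315, move]
FD 18: (8.728,-10.728) -> (21.456,-23.456) [heading=315, move]
PU: pen up
RT 90: heading 315 -> 225
RT 180: heading 225 -> 45
LT 270: heading 45 -> 315
Final: pos=(21.456,-23.456), heading=315, 2 segment(s) drawn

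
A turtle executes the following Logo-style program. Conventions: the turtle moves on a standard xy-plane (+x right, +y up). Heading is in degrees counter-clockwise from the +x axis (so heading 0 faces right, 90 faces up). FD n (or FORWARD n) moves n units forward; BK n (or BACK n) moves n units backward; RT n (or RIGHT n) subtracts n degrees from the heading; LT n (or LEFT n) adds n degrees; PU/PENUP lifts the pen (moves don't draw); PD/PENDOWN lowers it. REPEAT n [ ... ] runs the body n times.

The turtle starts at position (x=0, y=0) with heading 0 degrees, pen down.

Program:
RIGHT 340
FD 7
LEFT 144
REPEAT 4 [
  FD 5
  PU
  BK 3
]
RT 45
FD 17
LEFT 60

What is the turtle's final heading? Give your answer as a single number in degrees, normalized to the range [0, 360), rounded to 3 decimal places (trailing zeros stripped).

Executing turtle program step by step:
Start: pos=(0,0), heading=0, pen down
RT 340: heading 0 -> 20
FD 7: (0,0) -> (6.578,2.394) [heading=20, draw]
LT 144: heading 20 -> 164
REPEAT 4 [
  -- iteration 1/4 --
  FD 5: (6.578,2.394) -> (1.772,3.772) [heading=164, draw]
  PU: pen up
  BK 3: (1.772,3.772) -> (4.655,2.945) [heading=164, move]
  -- iteration 2/4 --
  FD 5: (4.655,2.945) -> (-0.151,4.324) [heading=164, move]
  PU: pen up
  BK 3: (-0.151,4.324) -> (2.733,3.497) [heading=164, move]
  -- iteration 3/4 --
  FD 5: (2.733,3.497) -> (-2.074,4.875) [heading=164, move]
  PU: pen up
  BK 3: (-2.074,4.875) -> (0.81,4.048) [heading=164, move]
  -- iteration 4/4 --
  FD 5: (0.81,4.048) -> (-3.996,5.426) [heading=164, move]
  PU: pen up
  BK 3: (-3.996,5.426) -> (-1.112,4.599) [heading=164, move]
]
RT 45: heading 164 -> 119
FD 17: (-1.112,4.599) -> (-9.354,19.468) [heading=119, move]
LT 60: heading 119 -> 179
Final: pos=(-9.354,19.468), heading=179, 2 segment(s) drawn

Answer: 179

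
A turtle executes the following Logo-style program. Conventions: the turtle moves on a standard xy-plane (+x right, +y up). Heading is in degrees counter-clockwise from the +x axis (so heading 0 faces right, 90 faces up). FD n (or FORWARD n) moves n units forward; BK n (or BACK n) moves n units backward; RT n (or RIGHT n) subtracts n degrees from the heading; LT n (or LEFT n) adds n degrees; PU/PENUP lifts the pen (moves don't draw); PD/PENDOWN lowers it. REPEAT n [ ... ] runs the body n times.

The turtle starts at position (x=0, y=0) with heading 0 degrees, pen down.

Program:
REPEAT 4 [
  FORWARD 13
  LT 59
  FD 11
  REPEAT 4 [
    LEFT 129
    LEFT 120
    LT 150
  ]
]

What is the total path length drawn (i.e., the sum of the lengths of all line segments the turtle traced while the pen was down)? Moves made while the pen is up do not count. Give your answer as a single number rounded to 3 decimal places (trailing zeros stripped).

Answer: 96

Derivation:
Executing turtle program step by step:
Start: pos=(0,0), heading=0, pen down
REPEAT 4 [
  -- iteration 1/4 --
  FD 13: (0,0) -> (13,0) [heading=0, draw]
  LT 59: heading 0 -> 59
  FD 11: (13,0) -> (18.665,9.429) [heading=59, draw]
  REPEAT 4 [
    -- iteration 1/4 --
    LT 129: heading 59 -> 188
    LT 120: heading 188 -> 308
    LT 150: heading 308 -> 98
    -- iteration 2/4 --
    LT 129: heading 98 -> 227
    LT 120: heading 227 -> 347
    LT 150: heading 347 -> 137
    -- iteration 3/4 --
    LT 129: heading 137 -> 266
    LT 120: heading 266 -> 26
    LT 150: heading 26 -> 176
    -- iteration 4/4 --
    LT 129: heading 176 -> 305
    LT 120: heading 305 -> 65
    LT 150: heading 65 -> 215
  ]
  -- iteration 2/4 --
  FD 13: (18.665,9.429) -> (8.016,1.972) [heading=215, draw]
  LT 59: heading 215 -> 274
  FD 11: (8.016,1.972) -> (8.784,-9.001) [heading=274, draw]
  REPEAT 4 [
    -- iteration 1/4 --
    LT 129: heading 274 -> 43
    LT 120: heading 43 -> 163
    LT 150: heading 163 -> 313
    -- iteration 2/4 --
    LT 129: heading 313 -> 82
    LT 120: heading 82 -> 202
    LT 150: heading 202 -> 352
    -- iteration 3/4 --
    LT 129: heading 352 -> 121
    LT 120: heading 121 -> 241
    LT 150: heading 241 -> 31
    -- iteration 4/4 --
    LT 129: heading 31 -> 160
    LT 120: heading 160 -> 280
    LT 150: heading 280 -> 70
  ]
  -- iteration 3/4 --
  FD 13: (8.784,-9.001) -> (13.23,3.215) [heading=70, draw]
  LT 59: heading 70 -> 129
  FD 11: (13.23,3.215) -> (6.308,11.764) [heading=129, draw]
  REPEAT 4 [
    -- iteration 1/4 --
    LT 129: heading 129 -> 258
    LT 120: heading 258 -> 18
    LT 150: heading 18 -> 168
    -- iteration 2/4 --
    LT 129: heading 168 -> 297
    LT 120: heading 297 -> 57
    LT 150: heading 57 -> 207
    -- iteration 3/4 --
    LT 129: heading 207 -> 336
    LT 120: heading 336 -> 96
    LT 150: heading 96 -> 246
    -- iteration 4/4 --
    LT 129: heading 246 -> 15
    LT 120: heading 15 -> 135
    LT 150: heading 135 -> 285
  ]
  -- iteration 4/4 --
  FD 13: (6.308,11.764) -> (9.672,-0.793) [heading=285, draw]
  LT 59: heading 285 -> 344
  FD 11: (9.672,-0.793) -> (20.246,-3.825) [heading=344, draw]
  REPEAT 4 [
    -- iteration 1/4 --
    LT 129: heading 344 -> 113
    LT 120: heading 113 -> 233
    LT 150: heading 233 -> 23
    -- iteration 2/4 --
    LT 129: heading 23 -> 152
    LT 120: heading 152 -> 272
    LT 150: heading 272 -> 62
    -- iteration 3/4 --
    LT 129: heading 62 -> 191
    LT 120: heading 191 -> 311
    LT 150: heading 311 -> 101
    -- iteration 4/4 --
    LT 129: heading 101 -> 230
    LT 120: heading 230 -> 350
    LT 150: heading 350 -> 140
  ]
]
Final: pos=(20.246,-3.825), heading=140, 8 segment(s) drawn

Segment lengths:
  seg 1: (0,0) -> (13,0), length = 13
  seg 2: (13,0) -> (18.665,9.429), length = 11
  seg 3: (18.665,9.429) -> (8.016,1.972), length = 13
  seg 4: (8.016,1.972) -> (8.784,-9.001), length = 11
  seg 5: (8.784,-9.001) -> (13.23,3.215), length = 13
  seg 6: (13.23,3.215) -> (6.308,11.764), length = 11
  seg 7: (6.308,11.764) -> (9.672,-0.793), length = 13
  seg 8: (9.672,-0.793) -> (20.246,-3.825), length = 11
Total = 96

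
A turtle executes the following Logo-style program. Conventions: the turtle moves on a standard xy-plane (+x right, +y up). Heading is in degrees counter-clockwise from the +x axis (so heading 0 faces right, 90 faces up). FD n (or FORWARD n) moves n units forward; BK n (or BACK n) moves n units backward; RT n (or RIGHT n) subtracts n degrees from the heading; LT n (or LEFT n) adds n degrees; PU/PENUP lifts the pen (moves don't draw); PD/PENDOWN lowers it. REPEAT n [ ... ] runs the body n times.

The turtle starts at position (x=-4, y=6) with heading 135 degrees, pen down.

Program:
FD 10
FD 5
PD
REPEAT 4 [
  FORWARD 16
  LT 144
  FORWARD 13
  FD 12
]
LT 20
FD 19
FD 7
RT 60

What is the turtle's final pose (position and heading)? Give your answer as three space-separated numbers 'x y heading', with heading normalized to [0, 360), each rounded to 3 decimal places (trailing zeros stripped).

Executing turtle program step by step:
Start: pos=(-4,6), heading=135, pen down
FD 10: (-4,6) -> (-11.071,13.071) [heading=135, draw]
FD 5: (-11.071,13.071) -> (-14.607,16.607) [heading=135, draw]
PD: pen down
REPEAT 4 [
  -- iteration 1/4 --
  FD 16: (-14.607,16.607) -> (-25.92,27.92) [heading=135, draw]
  LT 144: heading 135 -> 279
  FD 13: (-25.92,27.92) -> (-23.887,15.08) [heading=279, draw]
  FD 12: (-23.887,15.08) -> (-22.009,3.228) [heading=279, draw]
  -- iteration 2/4 --
  FD 16: (-22.009,3.228) -> (-19.506,-12.575) [heading=279, draw]
  LT 144: heading 279 -> 63
  FD 13: (-19.506,-12.575) -> (-13.605,-0.992) [heading=63, draw]
  FD 12: (-13.605,-0.992) -> (-8.157,9.7) [heading=63, draw]
  -- iteration 3/4 --
  FD 16: (-8.157,9.7) -> (-0.893,23.956) [heading=63, draw]
  LT 144: heading 63 -> 207
  FD 13: (-0.893,23.956) -> (-12.476,18.054) [heading=207, draw]
  FD 12: (-12.476,18.054) -> (-23.168,12.607) [heading=207, draw]
  -- iteration 4/4 --
  FD 16: (-23.168,12.607) -> (-37.424,5.343) [heading=207, draw]
  LT 144: heading 207 -> 351
  FD 13: (-37.424,5.343) -> (-24.584,3.309) [heading=351, draw]
  FD 12: (-24.584,3.309) -> (-12.732,1.432) [heading=351, draw]
]
LT 20: heading 351 -> 11
FD 19: (-12.732,1.432) -> (5.919,5.057) [heading=11, draw]
FD 7: (5.919,5.057) -> (12.79,6.393) [heading=11, draw]
RT 60: heading 11 -> 311
Final: pos=(12.79,6.393), heading=311, 16 segment(s) drawn

Answer: 12.79 6.393 311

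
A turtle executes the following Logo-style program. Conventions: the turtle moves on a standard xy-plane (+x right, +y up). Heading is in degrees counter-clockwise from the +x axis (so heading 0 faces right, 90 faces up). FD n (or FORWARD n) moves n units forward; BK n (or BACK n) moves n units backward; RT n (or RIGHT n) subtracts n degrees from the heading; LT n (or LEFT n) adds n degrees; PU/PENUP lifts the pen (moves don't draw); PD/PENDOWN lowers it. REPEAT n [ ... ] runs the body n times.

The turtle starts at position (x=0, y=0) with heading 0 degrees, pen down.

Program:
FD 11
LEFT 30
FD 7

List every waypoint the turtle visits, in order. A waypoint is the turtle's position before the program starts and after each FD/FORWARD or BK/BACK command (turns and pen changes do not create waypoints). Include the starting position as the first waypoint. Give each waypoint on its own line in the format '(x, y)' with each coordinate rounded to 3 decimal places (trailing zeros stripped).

Answer: (0, 0)
(11, 0)
(17.062, 3.5)

Derivation:
Executing turtle program step by step:
Start: pos=(0,0), heading=0, pen down
FD 11: (0,0) -> (11,0) [heading=0, draw]
LT 30: heading 0 -> 30
FD 7: (11,0) -> (17.062,3.5) [heading=30, draw]
Final: pos=(17.062,3.5), heading=30, 2 segment(s) drawn
Waypoints (3 total):
(0, 0)
(11, 0)
(17.062, 3.5)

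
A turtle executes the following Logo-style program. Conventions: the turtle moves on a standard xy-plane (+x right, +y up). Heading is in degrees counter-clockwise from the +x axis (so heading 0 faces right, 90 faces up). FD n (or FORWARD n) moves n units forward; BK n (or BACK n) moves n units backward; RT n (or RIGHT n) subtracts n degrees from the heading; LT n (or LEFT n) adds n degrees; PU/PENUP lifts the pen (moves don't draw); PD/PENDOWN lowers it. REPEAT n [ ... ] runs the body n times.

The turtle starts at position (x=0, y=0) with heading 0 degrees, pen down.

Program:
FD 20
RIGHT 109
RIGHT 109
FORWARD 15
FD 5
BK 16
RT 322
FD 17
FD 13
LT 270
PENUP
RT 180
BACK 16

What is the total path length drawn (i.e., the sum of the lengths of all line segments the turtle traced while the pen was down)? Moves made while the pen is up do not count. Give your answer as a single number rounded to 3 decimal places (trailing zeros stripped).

Answer: 86

Derivation:
Executing turtle program step by step:
Start: pos=(0,0), heading=0, pen down
FD 20: (0,0) -> (20,0) [heading=0, draw]
RT 109: heading 0 -> 251
RT 109: heading 251 -> 142
FD 15: (20,0) -> (8.18,9.235) [heading=142, draw]
FD 5: (8.18,9.235) -> (4.24,12.313) [heading=142, draw]
BK 16: (4.24,12.313) -> (16.848,2.463) [heading=142, draw]
RT 322: heading 142 -> 180
FD 17: (16.848,2.463) -> (-0.152,2.463) [heading=180, draw]
FD 13: (-0.152,2.463) -> (-13.152,2.463) [heading=180, draw]
LT 270: heading 180 -> 90
PU: pen up
RT 180: heading 90 -> 270
BK 16: (-13.152,2.463) -> (-13.152,18.463) [heading=270, move]
Final: pos=(-13.152,18.463), heading=270, 6 segment(s) drawn

Segment lengths:
  seg 1: (0,0) -> (20,0), length = 20
  seg 2: (20,0) -> (8.18,9.235), length = 15
  seg 3: (8.18,9.235) -> (4.24,12.313), length = 5
  seg 4: (4.24,12.313) -> (16.848,2.463), length = 16
  seg 5: (16.848,2.463) -> (-0.152,2.463), length = 17
  seg 6: (-0.152,2.463) -> (-13.152,2.463), length = 13
Total = 86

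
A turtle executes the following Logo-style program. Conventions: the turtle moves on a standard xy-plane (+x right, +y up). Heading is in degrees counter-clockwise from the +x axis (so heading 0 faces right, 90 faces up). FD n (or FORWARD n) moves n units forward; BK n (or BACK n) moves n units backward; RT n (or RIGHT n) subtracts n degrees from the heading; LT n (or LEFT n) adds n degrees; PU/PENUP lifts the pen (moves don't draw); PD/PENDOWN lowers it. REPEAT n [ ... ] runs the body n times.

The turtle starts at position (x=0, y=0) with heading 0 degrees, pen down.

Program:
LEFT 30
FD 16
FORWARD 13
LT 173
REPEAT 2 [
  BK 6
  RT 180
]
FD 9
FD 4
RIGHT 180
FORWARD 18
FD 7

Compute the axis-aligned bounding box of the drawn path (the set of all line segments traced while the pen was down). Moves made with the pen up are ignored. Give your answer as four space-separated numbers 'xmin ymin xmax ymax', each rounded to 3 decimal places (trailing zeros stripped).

Answer: 0 0 36.161 19.189

Derivation:
Executing turtle program step by step:
Start: pos=(0,0), heading=0, pen down
LT 30: heading 0 -> 30
FD 16: (0,0) -> (13.856,8) [heading=30, draw]
FD 13: (13.856,8) -> (25.115,14.5) [heading=30, draw]
LT 173: heading 30 -> 203
REPEAT 2 [
  -- iteration 1/2 --
  BK 6: (25.115,14.5) -> (30.638,16.844) [heading=203, draw]
  RT 180: heading 203 -> 23
  -- iteration 2/2 --
  BK 6: (30.638,16.844) -> (25.115,14.5) [heading=23, draw]
  RT 180: heading 23 -> 203
]
FD 9: (25.115,14.5) -> (16.83,10.983) [heading=203, draw]
FD 4: (16.83,10.983) -> (13.148,9.42) [heading=203, draw]
RT 180: heading 203 -> 23
FD 18: (13.148,9.42) -> (29.717,16.454) [heading=23, draw]
FD 7: (29.717,16.454) -> (36.161,19.189) [heading=23, draw]
Final: pos=(36.161,19.189), heading=23, 8 segment(s) drawn

Segment endpoints: x in {0, 13.148, 13.856, 16.83, 25.115, 29.717, 30.638, 36.161}, y in {0, 8, 9.42, 10.983, 14.5, 14.5, 16.454, 16.844, 19.189}
xmin=0, ymin=0, xmax=36.161, ymax=19.189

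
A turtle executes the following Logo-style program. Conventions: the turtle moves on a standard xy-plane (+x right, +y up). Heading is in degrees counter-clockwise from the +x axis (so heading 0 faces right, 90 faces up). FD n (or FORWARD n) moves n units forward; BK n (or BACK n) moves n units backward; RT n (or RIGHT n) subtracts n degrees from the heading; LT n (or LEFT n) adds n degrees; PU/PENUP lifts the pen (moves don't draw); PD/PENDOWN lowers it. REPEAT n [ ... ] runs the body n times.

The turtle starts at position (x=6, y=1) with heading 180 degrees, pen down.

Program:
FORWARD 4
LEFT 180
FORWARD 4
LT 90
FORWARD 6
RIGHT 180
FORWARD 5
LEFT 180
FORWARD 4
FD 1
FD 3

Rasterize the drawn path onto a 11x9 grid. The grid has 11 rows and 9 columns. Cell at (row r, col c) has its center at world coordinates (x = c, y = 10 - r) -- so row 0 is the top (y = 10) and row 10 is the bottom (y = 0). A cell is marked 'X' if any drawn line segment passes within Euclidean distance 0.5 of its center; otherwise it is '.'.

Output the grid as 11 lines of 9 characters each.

Answer: ......X..
......X..
......X..
......X..
......X..
......X..
......X..
......X..
......X..
..XXXXX..
.........

Derivation:
Segment 0: (6,1) -> (2,1)
Segment 1: (2,1) -> (6,1)
Segment 2: (6,1) -> (6,7)
Segment 3: (6,7) -> (6,2)
Segment 4: (6,2) -> (6,6)
Segment 5: (6,6) -> (6,7)
Segment 6: (6,7) -> (6,10)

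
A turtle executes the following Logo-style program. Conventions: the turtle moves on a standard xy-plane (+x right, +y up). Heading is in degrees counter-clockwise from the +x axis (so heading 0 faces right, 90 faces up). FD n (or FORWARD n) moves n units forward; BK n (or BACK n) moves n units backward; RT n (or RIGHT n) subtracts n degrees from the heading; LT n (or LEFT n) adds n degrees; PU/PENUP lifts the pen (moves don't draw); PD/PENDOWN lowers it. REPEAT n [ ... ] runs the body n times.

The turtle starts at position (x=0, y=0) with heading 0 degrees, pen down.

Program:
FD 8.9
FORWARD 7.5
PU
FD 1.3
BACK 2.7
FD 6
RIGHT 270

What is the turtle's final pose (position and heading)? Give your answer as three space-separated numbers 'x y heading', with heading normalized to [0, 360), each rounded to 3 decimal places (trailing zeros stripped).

Executing turtle program step by step:
Start: pos=(0,0), heading=0, pen down
FD 8.9: (0,0) -> (8.9,0) [heading=0, draw]
FD 7.5: (8.9,0) -> (16.4,0) [heading=0, draw]
PU: pen up
FD 1.3: (16.4,0) -> (17.7,0) [heading=0, move]
BK 2.7: (17.7,0) -> (15,0) [heading=0, move]
FD 6: (15,0) -> (21,0) [heading=0, move]
RT 270: heading 0 -> 90
Final: pos=(21,0), heading=90, 2 segment(s) drawn

Answer: 21 0 90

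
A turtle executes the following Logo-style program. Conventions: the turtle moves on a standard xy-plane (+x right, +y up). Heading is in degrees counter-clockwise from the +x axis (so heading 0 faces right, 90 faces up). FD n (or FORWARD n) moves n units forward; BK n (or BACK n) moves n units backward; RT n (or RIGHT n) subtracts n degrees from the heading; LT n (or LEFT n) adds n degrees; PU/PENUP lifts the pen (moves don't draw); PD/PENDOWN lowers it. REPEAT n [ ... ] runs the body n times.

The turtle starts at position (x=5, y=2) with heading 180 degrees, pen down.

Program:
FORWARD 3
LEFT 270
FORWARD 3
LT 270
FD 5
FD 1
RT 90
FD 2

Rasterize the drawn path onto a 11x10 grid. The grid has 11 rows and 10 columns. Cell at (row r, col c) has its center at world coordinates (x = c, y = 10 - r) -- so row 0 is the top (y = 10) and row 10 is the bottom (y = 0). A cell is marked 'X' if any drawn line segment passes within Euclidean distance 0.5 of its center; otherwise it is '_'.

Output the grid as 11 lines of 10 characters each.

Answer: __________
__________
__________
__________
__________
__XXXXXXX_
__X_____X_
__X_____X_
__XXXX____
__________
__________

Derivation:
Segment 0: (5,2) -> (2,2)
Segment 1: (2,2) -> (2,5)
Segment 2: (2,5) -> (7,5)
Segment 3: (7,5) -> (8,5)
Segment 4: (8,5) -> (8,3)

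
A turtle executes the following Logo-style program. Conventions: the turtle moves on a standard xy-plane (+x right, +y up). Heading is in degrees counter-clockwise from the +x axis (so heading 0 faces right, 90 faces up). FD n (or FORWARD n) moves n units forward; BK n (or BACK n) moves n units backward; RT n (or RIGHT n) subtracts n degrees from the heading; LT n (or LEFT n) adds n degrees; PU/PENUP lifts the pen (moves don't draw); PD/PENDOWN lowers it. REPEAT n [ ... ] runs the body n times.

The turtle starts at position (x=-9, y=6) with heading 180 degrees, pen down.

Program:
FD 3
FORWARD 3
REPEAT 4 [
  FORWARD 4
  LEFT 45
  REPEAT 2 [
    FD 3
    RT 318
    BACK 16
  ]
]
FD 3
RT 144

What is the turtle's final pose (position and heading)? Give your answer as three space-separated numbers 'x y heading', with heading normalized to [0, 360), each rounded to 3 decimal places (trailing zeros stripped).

Answer: -34.497 25.404 192

Derivation:
Executing turtle program step by step:
Start: pos=(-9,6), heading=180, pen down
FD 3: (-9,6) -> (-12,6) [heading=180, draw]
FD 3: (-12,6) -> (-15,6) [heading=180, draw]
REPEAT 4 [
  -- iteration 1/4 --
  FD 4: (-15,6) -> (-19,6) [heading=180, draw]
  LT 45: heading 180 -> 225
  REPEAT 2 [
    -- iteration 1/2 --
    FD 3: (-19,6) -> (-21.121,3.879) [heading=225, draw]
    RT 318: heading 225 -> 267
    BK 16: (-21.121,3.879) -> (-20.284,19.857) [heading=267, draw]
    -- iteration 2/2 --
    FD 3: (-20.284,19.857) -> (-20.441,16.861) [heading=267, draw]
    RT 318: heading 267 -> 309
    BK 16: (-20.441,16.861) -> (-30.51,29.295) [heading=309, draw]
  ]
  -- iteration 2/4 --
  FD 4: (-30.51,29.295) -> (-27.993,26.187) [heading=309, draw]
  LT 45: heading 309 -> 354
  REPEAT 2 [
    -- iteration 1/2 --
    FD 3: (-27.993,26.187) -> (-25.009,25.873) [heading=354, draw]
    RT 318: heading 354 -> 36
    BK 16: (-25.009,25.873) -> (-37.954,16.468) [heading=36, draw]
    -- iteration 2/2 --
    FD 3: (-37.954,16.468) -> (-35.526,18.232) [heading=36, draw]
    RT 318: heading 36 -> 78
    BK 16: (-35.526,18.232) -> (-38.853,2.581) [heading=78, draw]
  ]
  -- iteration 3/4 --
  FD 4: (-38.853,2.581) -> (-38.021,6.494) [heading=78, draw]
  LT 45: heading 78 -> 123
  REPEAT 2 [
    -- iteration 1/2 --
    FD 3: (-38.021,6.494) -> (-39.655,9.01) [heading=123, draw]
    RT 318: heading 123 -> 165
    BK 16: (-39.655,9.01) -> (-24.2,4.869) [heading=165, draw]
    -- iteration 2/2 --
    FD 3: (-24.2,4.869) -> (-27.098,5.645) [heading=165, draw]
    RT 318: heading 165 -> 207
    BK 16: (-27.098,5.645) -> (-12.842,12.909) [heading=207, draw]
  ]
  -- iteration 4/4 --
  FD 4: (-12.842,12.909) -> (-16.406,11.093) [heading=207, draw]
  LT 45: heading 207 -> 252
  REPEAT 2 [
    -- iteration 1/2 --
    FD 3: (-16.406,11.093) -> (-17.333,8.24) [heading=252, draw]
    RT 318: heading 252 -> 294
    BK 16: (-17.333,8.24) -> (-23.841,22.857) [heading=294, draw]
    -- iteration 2/2 --
    FD 3: (-23.841,22.857) -> (-22.621,20.116) [heading=294, draw]
    RT 318: heading 294 -> 336
    BK 16: (-22.621,20.116) -> (-37.238,26.624) [heading=336, draw]
  ]
]
FD 3: (-37.238,26.624) -> (-34.497,25.404) [heading=336, draw]
RT 144: heading 336 -> 192
Final: pos=(-34.497,25.404), heading=192, 23 segment(s) drawn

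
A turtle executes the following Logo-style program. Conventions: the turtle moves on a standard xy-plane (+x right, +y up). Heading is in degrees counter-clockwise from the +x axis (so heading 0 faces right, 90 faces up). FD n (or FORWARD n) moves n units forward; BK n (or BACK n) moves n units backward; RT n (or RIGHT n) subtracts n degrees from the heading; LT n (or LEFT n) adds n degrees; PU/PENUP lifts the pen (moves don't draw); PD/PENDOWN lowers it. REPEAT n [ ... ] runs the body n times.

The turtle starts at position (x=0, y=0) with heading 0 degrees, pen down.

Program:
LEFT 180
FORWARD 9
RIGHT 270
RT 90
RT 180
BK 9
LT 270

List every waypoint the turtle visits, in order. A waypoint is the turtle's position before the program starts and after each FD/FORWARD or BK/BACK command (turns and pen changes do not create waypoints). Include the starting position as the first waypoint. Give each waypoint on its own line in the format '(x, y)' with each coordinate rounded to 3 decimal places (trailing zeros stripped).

Executing turtle program step by step:
Start: pos=(0,0), heading=0, pen down
LT 180: heading 0 -> 180
FD 9: (0,0) -> (-9,0) [heading=180, draw]
RT 270: heading 180 -> 270
RT 90: heading 270 -> 180
RT 180: heading 180 -> 0
BK 9: (-9,0) -> (-18,0) [heading=0, draw]
LT 270: heading 0 -> 270
Final: pos=(-18,0), heading=270, 2 segment(s) drawn
Waypoints (3 total):
(0, 0)
(-9, 0)
(-18, 0)

Answer: (0, 0)
(-9, 0)
(-18, 0)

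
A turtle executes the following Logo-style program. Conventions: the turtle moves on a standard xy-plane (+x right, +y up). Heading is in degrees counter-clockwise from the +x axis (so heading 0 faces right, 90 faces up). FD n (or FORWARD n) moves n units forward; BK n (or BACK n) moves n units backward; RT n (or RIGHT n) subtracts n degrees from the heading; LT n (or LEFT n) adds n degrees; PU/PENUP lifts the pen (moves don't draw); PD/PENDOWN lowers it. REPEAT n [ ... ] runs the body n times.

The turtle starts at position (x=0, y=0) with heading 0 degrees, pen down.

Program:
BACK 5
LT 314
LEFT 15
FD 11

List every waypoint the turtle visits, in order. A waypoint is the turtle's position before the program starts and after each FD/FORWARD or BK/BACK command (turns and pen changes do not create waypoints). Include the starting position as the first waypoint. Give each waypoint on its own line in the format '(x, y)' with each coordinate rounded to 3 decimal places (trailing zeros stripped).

Answer: (0, 0)
(-5, 0)
(4.429, -5.665)

Derivation:
Executing turtle program step by step:
Start: pos=(0,0), heading=0, pen down
BK 5: (0,0) -> (-5,0) [heading=0, draw]
LT 314: heading 0 -> 314
LT 15: heading 314 -> 329
FD 11: (-5,0) -> (4.429,-5.665) [heading=329, draw]
Final: pos=(4.429,-5.665), heading=329, 2 segment(s) drawn
Waypoints (3 total):
(0, 0)
(-5, 0)
(4.429, -5.665)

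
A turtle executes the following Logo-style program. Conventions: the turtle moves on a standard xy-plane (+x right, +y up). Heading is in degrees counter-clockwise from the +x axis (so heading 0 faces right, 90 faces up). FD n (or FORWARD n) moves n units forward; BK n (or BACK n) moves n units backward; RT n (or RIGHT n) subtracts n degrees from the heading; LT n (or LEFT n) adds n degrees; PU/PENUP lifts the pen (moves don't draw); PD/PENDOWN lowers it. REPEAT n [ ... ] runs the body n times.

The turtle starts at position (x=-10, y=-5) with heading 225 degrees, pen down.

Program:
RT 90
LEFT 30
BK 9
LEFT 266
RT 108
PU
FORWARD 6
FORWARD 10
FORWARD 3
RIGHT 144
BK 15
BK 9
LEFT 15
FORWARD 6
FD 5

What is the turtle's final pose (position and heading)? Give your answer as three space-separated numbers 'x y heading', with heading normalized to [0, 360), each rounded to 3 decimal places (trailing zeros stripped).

Executing turtle program step by step:
Start: pos=(-10,-5), heading=225, pen down
RT 90: heading 225 -> 135
LT 30: heading 135 -> 165
BK 9: (-10,-5) -> (-1.307,-7.329) [heading=165, draw]
LT 266: heading 165 -> 71
RT 108: heading 71 -> 323
PU: pen up
FD 6: (-1.307,-7.329) -> (3.485,-10.94) [heading=323, move]
FD 10: (3.485,-10.94) -> (11.472,-16.958) [heading=323, move]
FD 3: (11.472,-16.958) -> (13.867,-18.764) [heading=323, move]
RT 144: heading 323 -> 179
BK 15: (13.867,-18.764) -> (28.865,-19.026) [heading=179, move]
BK 9: (28.865,-19.026) -> (37.864,-19.183) [heading=179, move]
LT 15: heading 179 -> 194
FD 6: (37.864,-19.183) -> (32.042,-20.634) [heading=194, move]
FD 5: (32.042,-20.634) -> (27.19,-21.844) [heading=194, move]
Final: pos=(27.19,-21.844), heading=194, 1 segment(s) drawn

Answer: 27.19 -21.844 194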